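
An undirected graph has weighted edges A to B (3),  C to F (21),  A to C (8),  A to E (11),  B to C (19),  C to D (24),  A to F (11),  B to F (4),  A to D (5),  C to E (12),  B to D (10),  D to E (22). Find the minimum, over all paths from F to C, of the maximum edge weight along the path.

Comparing a few candidate routes:
F -> B -> A -> C: max(4, 3, 8) = 8
F -> A -> C: max(11, 8) = 11
F -> B -> D -> A -> C: max(4, 10, 5, 8) = 10
The minimum achievable maximum is 8.

8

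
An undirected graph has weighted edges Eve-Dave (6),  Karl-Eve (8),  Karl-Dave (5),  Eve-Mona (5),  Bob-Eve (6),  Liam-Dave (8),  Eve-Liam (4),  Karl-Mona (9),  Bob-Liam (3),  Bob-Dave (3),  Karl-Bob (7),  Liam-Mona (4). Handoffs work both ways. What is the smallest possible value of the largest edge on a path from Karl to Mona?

5

Comparing a few candidate routes:
Karl-Dave-Eve-Liam-Mona: max(5, 6, 4, 4) = 6
Karl-Dave-Bob-Liam-Mona: max(5, 3, 3, 4) = 5
Karl-Dave-Eve-Mona: max(5, 6, 5) = 6
Karl-Dave-Bob-Liam-Eve-Mona: max(5, 3, 3, 4, 5) = 5
Smallest bottleneck: 5.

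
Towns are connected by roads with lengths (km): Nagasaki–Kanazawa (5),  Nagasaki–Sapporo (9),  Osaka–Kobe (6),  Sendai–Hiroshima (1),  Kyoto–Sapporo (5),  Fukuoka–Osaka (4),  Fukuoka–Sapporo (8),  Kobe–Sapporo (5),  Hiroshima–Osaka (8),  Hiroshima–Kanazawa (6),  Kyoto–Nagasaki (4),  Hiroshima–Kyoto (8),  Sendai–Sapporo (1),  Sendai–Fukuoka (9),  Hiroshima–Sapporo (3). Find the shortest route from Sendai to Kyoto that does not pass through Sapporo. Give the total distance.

Candidate routes:
Sendai - Fukuoka - Osaka - Hiroshima - Kanazawa - Nagasaki - Kyoto: 9 + 4 + 8 + 6 + 5 + 4 = 36
Sendai - Hiroshima - Kyoto: 1 + 8 = 9
Sendai - Hiroshima - Kanazawa - Nagasaki - Kyoto: 1 + 6 + 5 + 4 = 16
Sendai - Fukuoka - Osaka - Hiroshima - Kyoto: 9 + 4 + 8 + 8 = 29
Best route has total 9 km.

9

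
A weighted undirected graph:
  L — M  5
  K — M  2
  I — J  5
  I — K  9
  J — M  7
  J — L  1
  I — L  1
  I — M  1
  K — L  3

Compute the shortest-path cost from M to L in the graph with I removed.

5

Routes from M to L avoiding I:
M→K→L: 2 + 3 = 5
M→J→L: 7 + 1 = 8
M→L: 5
Best route has total 5.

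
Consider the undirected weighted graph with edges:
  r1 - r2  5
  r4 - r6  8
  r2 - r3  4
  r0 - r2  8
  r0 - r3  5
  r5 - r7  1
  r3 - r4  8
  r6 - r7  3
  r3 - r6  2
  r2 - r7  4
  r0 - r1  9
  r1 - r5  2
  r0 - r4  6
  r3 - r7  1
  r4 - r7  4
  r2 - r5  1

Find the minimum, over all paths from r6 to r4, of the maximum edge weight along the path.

4

Comparing a few candidate routes:
r6-r3-r7-r4: max(2, 1, 4) = 4
r6-r3-r2-r7-r4: max(2, 4, 4, 4) = 4
r6-r3-r2-r5-r7-r4: max(2, 4, 1, 1, 4) = 4
r6-r7-r4: max(3, 4) = 4
r6-r3-r2-r1-r5-r7-r4: max(2, 4, 5, 2, 1, 4) = 5
The minimum achievable maximum is 4.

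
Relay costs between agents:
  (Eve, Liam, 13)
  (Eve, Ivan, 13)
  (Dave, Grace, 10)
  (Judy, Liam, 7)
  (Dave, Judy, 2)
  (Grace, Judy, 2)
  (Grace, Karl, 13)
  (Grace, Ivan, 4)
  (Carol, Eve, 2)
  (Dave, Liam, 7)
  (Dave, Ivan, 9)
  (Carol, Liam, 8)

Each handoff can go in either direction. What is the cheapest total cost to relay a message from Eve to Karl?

Checking several routes:
Eve -> Carol -> Liam -> Judy -> Grace -> Karl: 2 + 8 + 7 + 2 + 13 = 32
Eve -> Ivan -> Grace -> Karl: 13 + 4 + 13 = 30
Eve -> Carol -> Liam -> Dave -> Judy -> Grace -> Karl: 2 + 8 + 7 + 2 + 2 + 13 = 34
Best route has total 30.

30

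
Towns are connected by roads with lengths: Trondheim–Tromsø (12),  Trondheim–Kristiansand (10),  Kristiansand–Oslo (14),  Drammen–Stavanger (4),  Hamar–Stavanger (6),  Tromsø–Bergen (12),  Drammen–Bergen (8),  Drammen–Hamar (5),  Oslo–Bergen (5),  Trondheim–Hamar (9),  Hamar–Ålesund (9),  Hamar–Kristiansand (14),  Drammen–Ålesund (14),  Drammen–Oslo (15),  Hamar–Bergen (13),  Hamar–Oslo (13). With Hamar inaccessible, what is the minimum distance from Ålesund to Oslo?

27

Routes from Ålesund to Oslo avoiding Hamar:
Ålesund→Drammen→Bergen→Tromsø→Trondheim→Kristiansand→Oslo: 14 + 8 + 12 + 12 + 10 + 14 = 70
Ålesund→Drammen→Oslo: 14 + 15 = 29
Ålesund→Drammen→Bergen→Oslo: 14 + 8 + 5 = 27
The minimum is 27.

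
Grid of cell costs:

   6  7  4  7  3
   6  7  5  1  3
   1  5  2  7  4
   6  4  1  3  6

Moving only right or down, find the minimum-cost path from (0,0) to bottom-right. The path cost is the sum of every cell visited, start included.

30

Path [0,0]→[1,0]→[2,0]→[2,1]→[2,2]→[3,2]→[3,3]→[3,4]: 6 + 6 + 1 + 5 + 2 + 1 + 3 + 6 = 30.
(Top row then right column would cost 40.)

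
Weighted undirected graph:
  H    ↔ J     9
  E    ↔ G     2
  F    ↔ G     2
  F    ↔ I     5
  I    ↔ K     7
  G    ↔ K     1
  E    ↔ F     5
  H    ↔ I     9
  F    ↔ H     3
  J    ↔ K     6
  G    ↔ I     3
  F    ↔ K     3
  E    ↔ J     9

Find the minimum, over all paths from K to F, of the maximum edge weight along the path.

Comparing a few candidate routes:
K→G→E→F: max(1, 2, 5) = 5
K→G→I→F: max(1, 3, 5) = 5
K→I→G→E→F: max(7, 3, 2, 5) = 7
K→F: max(3) = 3
K→I→F: max(7, 5) = 7
K→G→F: max(1, 2) = 2
Best route has worst link 2.

2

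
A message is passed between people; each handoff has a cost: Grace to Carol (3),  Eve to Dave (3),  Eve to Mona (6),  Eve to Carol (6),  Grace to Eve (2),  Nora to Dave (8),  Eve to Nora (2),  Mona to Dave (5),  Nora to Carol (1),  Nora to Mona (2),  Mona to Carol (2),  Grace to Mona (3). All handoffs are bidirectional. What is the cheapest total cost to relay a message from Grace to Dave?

A few of the Grace→Dave routes:
Grace -> Carol -> Nora -> Eve -> Dave: 3 + 1 + 2 + 3 = 9
Grace -> Eve -> Dave: 2 + 3 = 5
Grace -> Mona -> Dave: 3 + 5 = 8
Grace -> Carol -> Mona -> Dave: 3 + 2 + 5 = 10
The minimum is 5.

5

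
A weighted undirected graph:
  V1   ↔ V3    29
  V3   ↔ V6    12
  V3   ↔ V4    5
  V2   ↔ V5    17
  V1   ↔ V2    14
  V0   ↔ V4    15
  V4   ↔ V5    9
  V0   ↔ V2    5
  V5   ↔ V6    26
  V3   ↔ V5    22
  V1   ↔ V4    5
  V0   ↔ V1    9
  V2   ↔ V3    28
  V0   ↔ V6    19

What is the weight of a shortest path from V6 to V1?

22

Checking several routes:
V6→V0→V2→V1: 19 + 5 + 14 = 38
V6→V0→V1: 19 + 9 = 28
V6→V3→V4→V1: 12 + 5 + 5 = 22
V6→V0→V4→V1: 19 + 15 + 5 = 39
V6→V5→V4→V1: 26 + 9 + 5 = 40
Shortest: 22.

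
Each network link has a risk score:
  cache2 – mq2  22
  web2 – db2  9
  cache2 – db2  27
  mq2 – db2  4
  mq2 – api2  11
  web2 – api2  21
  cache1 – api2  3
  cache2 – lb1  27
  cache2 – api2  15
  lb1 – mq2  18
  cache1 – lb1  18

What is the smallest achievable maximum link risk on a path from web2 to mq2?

Comparing a few candidate routes:
web2 - api2 - mq2: max(21, 11) = 21
web2 - db2 - mq2: max(9, 4) = 9
web2 - api2 - cache2 - mq2: max(21, 15, 22) = 22
web2 - db2 - cache2 - mq2: max(9, 27, 22) = 27
web2 - api2 - cache1 - lb1 - mq2: max(21, 3, 18, 18) = 21
Smallest bottleneck: 9.

9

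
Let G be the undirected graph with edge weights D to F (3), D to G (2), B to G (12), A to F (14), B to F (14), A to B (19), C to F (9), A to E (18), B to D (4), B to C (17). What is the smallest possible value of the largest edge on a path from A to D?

Some routes from A to D:
A → F → B → D: max(14, 14, 4) = 14
A → F → D: max(14, 3) = 14
A → F → B → G → D: max(14, 14, 12, 2) = 14
Best route has worst link 14.

14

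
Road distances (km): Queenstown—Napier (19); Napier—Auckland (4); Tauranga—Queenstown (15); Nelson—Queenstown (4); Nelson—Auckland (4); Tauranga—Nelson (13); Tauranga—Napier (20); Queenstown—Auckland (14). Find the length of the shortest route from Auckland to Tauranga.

Comparing a few candidate routes:
Auckland -> Queenstown -> Tauranga: 14 + 15 = 29
Auckland -> Queenstown -> Nelson -> Tauranga: 14 + 4 + 13 = 31
Auckland -> Nelson -> Queenstown -> Tauranga: 4 + 4 + 15 = 23
Auckland -> Nelson -> Tauranga: 4 + 13 = 17
Auckland -> Napier -> Tauranga: 4 + 20 = 24
Shortest: 17 km.

17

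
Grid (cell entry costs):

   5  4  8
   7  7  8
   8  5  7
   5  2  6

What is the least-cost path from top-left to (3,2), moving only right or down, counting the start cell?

29

Take [0,0] [0,1] [1,1] [2,1] [3,1] [3,2] for a total of 5 + 4 + 7 + 5 + 2 + 6 = 29.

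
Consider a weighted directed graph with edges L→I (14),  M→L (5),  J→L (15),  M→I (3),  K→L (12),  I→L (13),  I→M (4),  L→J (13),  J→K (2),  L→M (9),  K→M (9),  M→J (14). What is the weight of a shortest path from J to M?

11

Some routes from J to M:
J → K → L → I → M: 2 + 12 + 14 + 4 = 32
J → K → M: 2 + 9 = 11
J → K → L → M: 2 + 12 + 9 = 23
J → L → M: 15 + 9 = 24
Shortest: 11.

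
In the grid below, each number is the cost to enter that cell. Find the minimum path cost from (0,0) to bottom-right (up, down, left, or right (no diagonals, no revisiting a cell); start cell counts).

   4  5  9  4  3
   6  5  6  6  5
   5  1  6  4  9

One optimal route is (0,0)→(0,1)→(1,1)→(2,1)→(2,2)→(2,3)→(2,4).
Its cost is 4 + 5 + 5 + 1 + 6 + 4 + 9 = 34.

34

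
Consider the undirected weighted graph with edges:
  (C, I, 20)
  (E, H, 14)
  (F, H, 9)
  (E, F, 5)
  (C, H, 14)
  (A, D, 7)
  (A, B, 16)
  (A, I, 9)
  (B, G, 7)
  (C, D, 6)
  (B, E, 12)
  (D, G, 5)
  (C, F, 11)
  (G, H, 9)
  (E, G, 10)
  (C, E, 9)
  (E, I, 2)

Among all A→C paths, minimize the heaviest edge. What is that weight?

7

A few of the A→C routes:
A - I - E - C: max(9, 2, 9) = 9
A - D - G - H - F - E - C: max(7, 5, 9, 9, 5, 9) = 9
A - I - E - F - H - G - D - C: max(9, 2, 5, 9, 9, 5, 6) = 9
A - D - G - E - C: max(7, 5, 10, 9) = 10
A - D - C: max(7, 6) = 7
The minimum achievable maximum is 7.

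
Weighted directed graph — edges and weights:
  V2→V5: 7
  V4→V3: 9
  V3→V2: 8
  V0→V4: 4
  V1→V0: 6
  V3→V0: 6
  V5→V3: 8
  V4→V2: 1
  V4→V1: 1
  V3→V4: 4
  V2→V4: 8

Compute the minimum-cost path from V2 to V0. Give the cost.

15

Candidate routes:
V2 → V4 → V1 → V0: 8 + 1 + 6 = 15
V2 → V4 → V3 → V0: 8 + 9 + 6 = 23
V2 → V5 → V3 → V4 → V1 → V0: 7 + 8 + 4 + 1 + 6 = 26
V2 → V5 → V3 → V0: 7 + 8 + 6 = 21
Best route has total 15.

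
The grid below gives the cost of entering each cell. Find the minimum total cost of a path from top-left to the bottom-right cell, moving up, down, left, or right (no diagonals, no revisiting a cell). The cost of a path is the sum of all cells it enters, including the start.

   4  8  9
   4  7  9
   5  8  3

One optimal route is r0c0 -> r1c0 -> r2c0 -> r2c1 -> r2c2.
Its cost is 4 + 4 + 5 + 8 + 3 = 24.

24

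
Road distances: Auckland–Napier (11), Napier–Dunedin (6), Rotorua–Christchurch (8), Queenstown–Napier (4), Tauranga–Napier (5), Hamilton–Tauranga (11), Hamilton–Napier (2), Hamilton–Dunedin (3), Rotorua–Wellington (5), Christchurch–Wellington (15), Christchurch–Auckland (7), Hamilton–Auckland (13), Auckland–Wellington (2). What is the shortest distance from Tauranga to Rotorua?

A few of the Tauranga→Rotorua routes:
Tauranga → Hamilton → Auckland → Wellington → Rotorua: 11 + 13 + 2 + 5 = 31
Tauranga → Napier → Auckland → Wellington → Rotorua: 5 + 11 + 2 + 5 = 23
Tauranga → Hamilton → Napier → Auckland → Wellington → Rotorua: 11 + 2 + 11 + 2 + 5 = 31
Tauranga → Napier → Auckland → Christchurch → Rotorua: 5 + 11 + 7 + 8 = 31
Tauranga → Napier → Hamilton → Auckland → Wellington → Rotorua: 5 + 2 + 13 + 2 + 5 = 27
Best route has total 23.

23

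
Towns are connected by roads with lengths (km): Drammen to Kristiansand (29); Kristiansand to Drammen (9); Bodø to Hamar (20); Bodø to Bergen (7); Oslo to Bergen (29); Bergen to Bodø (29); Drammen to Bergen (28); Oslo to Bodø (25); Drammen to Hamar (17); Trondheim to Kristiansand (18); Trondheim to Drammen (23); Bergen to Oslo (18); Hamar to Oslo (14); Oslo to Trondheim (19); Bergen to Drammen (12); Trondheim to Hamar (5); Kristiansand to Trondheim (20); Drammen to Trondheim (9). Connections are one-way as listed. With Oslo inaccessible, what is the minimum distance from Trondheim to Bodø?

Candidate routes:
Trondheim → Drammen → Bergen → Bodø: 23 + 28 + 29 = 80
Trondheim → Kristiansand → Drammen → Bergen → Bodø: 18 + 9 + 28 + 29 = 84
Shortest: 80 km.

80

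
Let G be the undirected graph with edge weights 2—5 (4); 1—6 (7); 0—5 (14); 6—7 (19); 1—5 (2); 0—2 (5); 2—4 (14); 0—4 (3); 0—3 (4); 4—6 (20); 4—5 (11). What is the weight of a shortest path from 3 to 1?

15

Comparing a few candidate routes:
3 - 0 - 5 - 1: 4 + 14 + 2 = 20
3 - 0 - 4 - 5 - 1: 4 + 3 + 11 + 2 = 20
3 - 0 - 2 - 5 - 1: 4 + 5 + 4 + 2 = 15
Shortest: 15.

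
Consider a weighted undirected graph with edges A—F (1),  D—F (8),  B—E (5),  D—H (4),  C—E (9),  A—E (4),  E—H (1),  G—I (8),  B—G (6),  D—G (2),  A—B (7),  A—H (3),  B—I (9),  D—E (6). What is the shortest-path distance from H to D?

Comparing a few candidate routes:
H → A → E → D: 3 + 4 + 6 = 13
H → E → A → F → D: 1 + 4 + 1 + 8 = 14
H → E → B → G → D: 1 + 5 + 6 + 2 = 14
H → A → F → D: 3 + 1 + 8 = 12
H → D: 4
H → E → D: 1 + 6 = 7
Best route has total 4.

4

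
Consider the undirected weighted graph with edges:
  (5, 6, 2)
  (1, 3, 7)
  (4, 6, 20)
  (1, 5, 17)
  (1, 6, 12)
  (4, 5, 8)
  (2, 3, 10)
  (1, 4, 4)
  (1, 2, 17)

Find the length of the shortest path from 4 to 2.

Some routes from 4 to 2:
4→5→6→1→2: 8 + 2 + 12 + 17 = 39
4→5→6→1→3→2: 8 + 2 + 12 + 7 + 10 = 39
4→1→2: 4 + 17 = 21
4→5→1→2: 8 + 17 + 17 = 42
4→1→3→2: 4 + 7 + 10 = 21
Shortest: 21.

21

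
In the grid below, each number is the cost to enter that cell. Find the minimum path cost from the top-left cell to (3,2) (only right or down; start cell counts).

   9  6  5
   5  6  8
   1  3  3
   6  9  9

30

One optimal route is [0,0] -> [1,0] -> [2,0] -> [2,1] -> [2,2] -> [3,2].
Its cost is 9 + 5 + 1 + 3 + 3 + 9 = 30.
(Top row then right column would cost 40.)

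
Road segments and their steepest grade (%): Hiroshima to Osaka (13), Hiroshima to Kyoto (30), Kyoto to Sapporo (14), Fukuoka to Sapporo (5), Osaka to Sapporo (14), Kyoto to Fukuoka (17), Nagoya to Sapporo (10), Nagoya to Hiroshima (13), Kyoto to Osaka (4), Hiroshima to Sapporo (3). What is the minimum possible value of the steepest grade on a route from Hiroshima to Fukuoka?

5

Some routes from Hiroshima to Fukuoka:
Hiroshima→Osaka→Kyoto→Sapporo→Fukuoka: max(13, 4, 14, 5) = 14
Hiroshima→Nagoya→Sapporo→Fukuoka: max(13, 10, 5) = 13
Hiroshima→Sapporo→Fukuoka: max(3, 5) = 5
Smallest bottleneck: 5%.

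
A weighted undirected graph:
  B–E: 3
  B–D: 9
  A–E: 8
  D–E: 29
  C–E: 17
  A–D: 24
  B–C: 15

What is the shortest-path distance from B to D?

9

Paths from B to D:
B→C→E→D: 15 + 17 + 29 = 61
B→C→E→A→D: 15 + 17 + 8 + 24 = 64
B→E→D: 3 + 29 = 32
B→D: 9
B→E→A→D: 3 + 8 + 24 = 35
The minimum is 9.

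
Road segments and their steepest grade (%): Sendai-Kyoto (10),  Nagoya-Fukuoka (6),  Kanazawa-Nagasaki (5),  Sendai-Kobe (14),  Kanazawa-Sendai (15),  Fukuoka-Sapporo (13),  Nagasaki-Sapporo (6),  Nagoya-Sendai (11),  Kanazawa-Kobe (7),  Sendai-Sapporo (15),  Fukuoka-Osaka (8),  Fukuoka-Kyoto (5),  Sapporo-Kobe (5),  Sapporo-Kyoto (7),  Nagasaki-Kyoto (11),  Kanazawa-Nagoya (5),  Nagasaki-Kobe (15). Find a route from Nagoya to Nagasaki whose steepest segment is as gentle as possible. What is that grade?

5

A few of the Nagoya→Nagasaki routes:
Nagoya→Fukuoka→Kyoto→Sapporo→Kobe→Kanazawa→Nagasaki: max(6, 5, 7, 5, 7, 5) = 7
Nagoya→Fukuoka→Kyoto→Sapporo→Nagasaki: max(6, 5, 7, 6) = 7
Nagoya→Kanazawa→Kobe→Sapporo→Nagasaki: max(5, 7, 5, 6) = 7
Nagoya→Kanazawa→Nagasaki: max(5, 5) = 5
Best route has worst link 5%.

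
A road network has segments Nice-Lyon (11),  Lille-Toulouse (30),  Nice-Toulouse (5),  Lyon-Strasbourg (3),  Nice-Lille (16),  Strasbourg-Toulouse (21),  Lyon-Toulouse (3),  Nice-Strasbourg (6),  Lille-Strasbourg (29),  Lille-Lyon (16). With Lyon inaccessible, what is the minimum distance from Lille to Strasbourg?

22

Candidate routes:
Lille-Strasbourg: 29
Lille-Toulouse-Nice-Strasbourg: 30 + 5 + 6 = 41
Lille-Toulouse-Strasbourg: 30 + 21 = 51
Lille-Nice-Strasbourg: 16 + 6 = 22
Lille-Nice-Toulouse-Strasbourg: 16 + 5 + 21 = 42
Best route has total 22 km.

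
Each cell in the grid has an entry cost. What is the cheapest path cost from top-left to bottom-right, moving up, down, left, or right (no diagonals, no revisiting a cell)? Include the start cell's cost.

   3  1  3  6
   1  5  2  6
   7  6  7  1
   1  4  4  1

17

One optimal route is (0,0) (0,1) (0,2) (1,2) (1,3) (2,3) (3,3).
Its cost is 3 + 1 + 3 + 2 + 6 + 1 + 1 = 17.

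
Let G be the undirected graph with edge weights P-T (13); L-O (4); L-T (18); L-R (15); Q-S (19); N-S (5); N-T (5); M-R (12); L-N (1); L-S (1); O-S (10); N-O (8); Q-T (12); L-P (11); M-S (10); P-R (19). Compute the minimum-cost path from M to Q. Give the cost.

A few of the M→Q routes:
M→S→L→N→T→Q: 10 + 1 + 1 + 5 + 12 = 29
M→S→N→T→Q: 10 + 5 + 5 + 12 = 32
M→S→L→O→N→T→Q: 10 + 1 + 4 + 8 + 5 + 12 = 40
M→S→L→T→Q: 10 + 1 + 18 + 12 = 41
M→S→Q: 10 + 19 = 29
M→S→O→L→N→T→Q: 10 + 10 + 4 + 1 + 5 + 12 = 42
The minimum is 29.

29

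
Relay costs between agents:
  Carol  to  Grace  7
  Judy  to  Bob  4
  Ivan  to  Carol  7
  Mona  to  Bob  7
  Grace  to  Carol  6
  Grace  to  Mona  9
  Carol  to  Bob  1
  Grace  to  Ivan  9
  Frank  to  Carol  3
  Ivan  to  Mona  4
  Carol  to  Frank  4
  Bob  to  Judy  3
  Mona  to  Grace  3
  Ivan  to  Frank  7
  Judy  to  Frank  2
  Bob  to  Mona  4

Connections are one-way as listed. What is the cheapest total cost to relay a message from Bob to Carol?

8

Routes from Bob to Carol:
Bob -> Mona -> Grace -> Ivan -> Frank -> Carol: 4 + 3 + 9 + 7 + 3 = 26
Bob -> Judy -> Frank -> Carol: 3 + 2 + 3 = 8
Bob -> Mona -> Grace -> Ivan -> Carol: 4 + 3 + 9 + 7 = 23
Bob -> Mona -> Grace -> Carol: 4 + 3 + 6 = 13
Best route has total 8.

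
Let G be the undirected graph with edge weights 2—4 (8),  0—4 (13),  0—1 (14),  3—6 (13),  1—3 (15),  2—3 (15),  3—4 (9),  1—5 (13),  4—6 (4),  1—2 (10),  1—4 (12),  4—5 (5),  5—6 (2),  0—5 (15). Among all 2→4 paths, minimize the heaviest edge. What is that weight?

8

Some routes from 2 to 4:
2→1→4: max(10, 12) = 12
2→4: max(8) = 8
2→1→5→6→3→4: max(10, 13, 2, 13, 9) = 13
The minimum achievable maximum is 8.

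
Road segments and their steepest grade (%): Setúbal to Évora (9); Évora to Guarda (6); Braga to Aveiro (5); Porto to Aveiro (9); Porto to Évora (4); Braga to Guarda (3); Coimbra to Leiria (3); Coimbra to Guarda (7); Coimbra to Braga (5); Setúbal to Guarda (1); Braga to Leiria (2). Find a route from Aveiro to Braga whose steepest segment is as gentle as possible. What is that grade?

5

Some routes from Aveiro to Braga:
Aveiro→Porto→Évora→Guarda→Coimbra→Braga: max(9, 4, 6, 7, 5) = 9
Aveiro→Porto→Évora→Setúbal→Guarda→Braga: max(9, 4, 9, 1, 3) = 9
Aveiro→Porto→Évora→Setúbal→Guarda→Coimbra→Leiria→Braga: max(9, 4, 9, 1, 7, 3, 2) = 9
Aveiro→Porto→Évora→Setúbal→Guarda→Coimbra→Braga: max(9, 4, 9, 1, 7, 5) = 9
Aveiro→Braga: max(5) = 5
The minimum achievable maximum is 5%.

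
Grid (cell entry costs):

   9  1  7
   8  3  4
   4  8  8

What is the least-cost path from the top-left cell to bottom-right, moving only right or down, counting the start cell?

Best path: [0,0] → [0,1] → [1,1] → [1,2] → [2,2]
Cost: 9 + 1 + 3 + 4 + 8 = 25
(Top row then right column would cost 29.)

25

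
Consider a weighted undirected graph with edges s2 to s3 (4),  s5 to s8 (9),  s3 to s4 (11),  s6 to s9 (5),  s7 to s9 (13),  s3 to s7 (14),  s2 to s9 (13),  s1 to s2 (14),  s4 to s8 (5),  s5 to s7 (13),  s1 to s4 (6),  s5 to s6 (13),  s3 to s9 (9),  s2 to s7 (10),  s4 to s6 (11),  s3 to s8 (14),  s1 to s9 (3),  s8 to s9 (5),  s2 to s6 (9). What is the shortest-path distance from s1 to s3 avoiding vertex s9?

17

Some routes from s1 to s3 avoiding s9:
s1→s2→s3: 14 + 4 = 18
s1→s4→s3: 6 + 11 = 17
s1→s4→s6→s2→s3: 6 + 11 + 9 + 4 = 30
s1→s2→s7→s3: 14 + 10 + 14 = 38
s1→s4→s8→s3: 6 + 5 + 14 = 25
Shortest: 17.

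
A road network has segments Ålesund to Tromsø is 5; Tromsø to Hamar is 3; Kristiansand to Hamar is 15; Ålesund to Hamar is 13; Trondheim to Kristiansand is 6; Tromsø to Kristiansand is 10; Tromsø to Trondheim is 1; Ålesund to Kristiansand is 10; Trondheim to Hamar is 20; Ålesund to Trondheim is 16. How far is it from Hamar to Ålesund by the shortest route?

8

Some routes from Hamar to Ålesund:
Hamar → Tromsø → Ålesund: 3 + 5 = 8
Hamar → Ålesund: 13
Hamar → Tromsø → Trondheim → Ålesund: 3 + 1 + 16 = 20
Shortest: 8.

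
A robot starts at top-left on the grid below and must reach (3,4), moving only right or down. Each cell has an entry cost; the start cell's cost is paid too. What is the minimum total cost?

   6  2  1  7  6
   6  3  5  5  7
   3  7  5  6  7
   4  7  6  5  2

Best path: (0,0) -> (0,1) -> (0,2) -> (1,2) -> (1,3) -> (2,3) -> (3,3) -> (3,4)
Cost: 6 + 2 + 1 + 5 + 5 + 6 + 5 + 2 = 32
(Top row then right column would cost 38.)

32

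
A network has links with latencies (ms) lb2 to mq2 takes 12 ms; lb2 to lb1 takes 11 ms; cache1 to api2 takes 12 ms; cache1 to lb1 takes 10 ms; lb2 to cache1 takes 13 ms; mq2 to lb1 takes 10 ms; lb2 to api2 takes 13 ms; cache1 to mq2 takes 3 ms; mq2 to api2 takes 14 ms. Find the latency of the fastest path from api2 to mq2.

Comparing a few candidate routes:
api2-mq2: 14
api2-lb2-mq2: 13 + 12 = 25
api2-cache1-mq2: 12 + 3 = 15
The minimum is 14 ms.

14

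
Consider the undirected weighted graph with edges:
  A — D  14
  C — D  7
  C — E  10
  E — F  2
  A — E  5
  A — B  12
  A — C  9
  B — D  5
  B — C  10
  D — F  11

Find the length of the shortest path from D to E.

13

A few of the D→E routes:
D-C-E: 7 + 10 = 17
D-A-E: 14 + 5 = 19
D-F-E: 11 + 2 = 13
Shortest: 13.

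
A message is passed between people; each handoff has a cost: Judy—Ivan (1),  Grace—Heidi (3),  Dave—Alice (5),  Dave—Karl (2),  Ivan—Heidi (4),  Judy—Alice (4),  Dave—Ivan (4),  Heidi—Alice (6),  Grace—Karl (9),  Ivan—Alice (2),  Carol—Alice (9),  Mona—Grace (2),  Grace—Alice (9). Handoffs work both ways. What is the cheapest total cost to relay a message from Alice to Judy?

3

A few of the Alice→Judy routes:
Alice -> Grace -> Heidi -> Ivan -> Judy: 9 + 3 + 4 + 1 = 17
Alice -> Ivan -> Judy: 2 + 1 = 3
Alice -> Judy: 4
Alice -> Heidi -> Ivan -> Judy: 6 + 4 + 1 = 11
Alice -> Dave -> Ivan -> Judy: 5 + 4 + 1 = 10
Alice -> Dave -> Karl -> Grace -> Heidi -> Ivan -> Judy: 5 + 2 + 9 + 3 + 4 + 1 = 24
Shortest: 3.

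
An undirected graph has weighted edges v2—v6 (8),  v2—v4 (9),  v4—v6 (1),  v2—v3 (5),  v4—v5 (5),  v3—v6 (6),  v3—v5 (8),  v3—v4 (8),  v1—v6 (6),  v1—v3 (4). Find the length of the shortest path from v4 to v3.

7

Some routes from v4 to v3:
v4 - v3: 8
v4 - v2 - v3: 9 + 5 = 14
v4 - v5 - v3: 5 + 8 = 13
v4 - v6 - v2 - v3: 1 + 8 + 5 = 14
v4 - v6 - v3: 1 + 6 = 7
v4 - v6 - v1 - v3: 1 + 6 + 4 = 11
Best route has total 7.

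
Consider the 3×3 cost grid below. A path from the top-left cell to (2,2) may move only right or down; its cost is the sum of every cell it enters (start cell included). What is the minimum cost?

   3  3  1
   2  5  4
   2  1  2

One optimal route is [0,0] [1,0] [2,0] [2,1] [2,2].
Its cost is 3 + 2 + 2 + 1 + 2 = 10.
(Top row then right column would cost 13.)

10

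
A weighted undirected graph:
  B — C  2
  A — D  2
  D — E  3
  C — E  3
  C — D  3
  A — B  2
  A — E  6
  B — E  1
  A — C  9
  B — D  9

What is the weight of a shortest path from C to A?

4

Checking several routes:
C -> E -> D -> A: 3 + 3 + 2 = 8
C -> D -> A: 3 + 2 = 5
C -> B -> A: 2 + 2 = 4
C -> E -> B -> A: 3 + 1 + 2 = 6
The minimum is 4.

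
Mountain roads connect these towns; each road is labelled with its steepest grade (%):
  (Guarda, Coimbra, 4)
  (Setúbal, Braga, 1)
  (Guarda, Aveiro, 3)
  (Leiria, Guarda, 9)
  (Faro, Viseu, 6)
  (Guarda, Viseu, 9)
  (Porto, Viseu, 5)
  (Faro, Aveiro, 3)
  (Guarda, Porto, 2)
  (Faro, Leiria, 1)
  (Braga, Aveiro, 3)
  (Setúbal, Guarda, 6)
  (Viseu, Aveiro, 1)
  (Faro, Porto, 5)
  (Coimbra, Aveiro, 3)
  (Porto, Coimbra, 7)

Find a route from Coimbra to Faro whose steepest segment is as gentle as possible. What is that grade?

A few of the Coimbra→Faro routes:
Coimbra→Guarda→Aveiro→Viseu→Porto→Faro: max(4, 3, 1, 5, 5) = 5
Coimbra→Guarda→Aveiro→Faro: max(4, 3, 3) = 4
Coimbra→Aveiro→Faro: max(3, 3) = 3
Coimbra→Guarda→Porto→Viseu→Aveiro→Faro: max(4, 2, 5, 1, 3) = 5
Coimbra→Guarda→Porto→Faro: max(4, 2, 5) = 5
Best route has worst link 3%.

3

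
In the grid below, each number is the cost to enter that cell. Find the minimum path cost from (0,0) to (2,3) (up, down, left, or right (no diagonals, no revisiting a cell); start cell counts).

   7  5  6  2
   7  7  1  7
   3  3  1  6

26

Take (0,0) → (0,1) → (0,2) → (1,2) → (2,2) → (2,3) for a total of 7 + 5 + 6 + 1 + 1 + 6 = 26.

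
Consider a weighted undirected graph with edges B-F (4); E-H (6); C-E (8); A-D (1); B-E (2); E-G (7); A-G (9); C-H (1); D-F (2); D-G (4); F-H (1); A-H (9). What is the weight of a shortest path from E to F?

Checking several routes:
E-H-A-D-F: 6 + 9 + 1 + 2 = 18
E-G-D-F: 7 + 4 + 2 = 13
E-B-F: 2 + 4 = 6
E-C-H-F: 8 + 1 + 1 = 10
E-H-F: 6 + 1 = 7
Best route has total 6.

6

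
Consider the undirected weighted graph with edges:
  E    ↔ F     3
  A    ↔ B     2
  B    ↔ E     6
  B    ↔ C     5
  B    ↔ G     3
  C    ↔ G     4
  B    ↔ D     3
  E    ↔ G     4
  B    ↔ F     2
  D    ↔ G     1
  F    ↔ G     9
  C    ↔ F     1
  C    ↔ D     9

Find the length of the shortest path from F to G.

5

Checking several routes:
F → B → D → G: 2 + 3 + 1 = 6
F → G: 9
F → B → G: 2 + 3 = 5
F → C → G: 1 + 4 = 5
F → E → G: 3 + 4 = 7
Best route has total 5.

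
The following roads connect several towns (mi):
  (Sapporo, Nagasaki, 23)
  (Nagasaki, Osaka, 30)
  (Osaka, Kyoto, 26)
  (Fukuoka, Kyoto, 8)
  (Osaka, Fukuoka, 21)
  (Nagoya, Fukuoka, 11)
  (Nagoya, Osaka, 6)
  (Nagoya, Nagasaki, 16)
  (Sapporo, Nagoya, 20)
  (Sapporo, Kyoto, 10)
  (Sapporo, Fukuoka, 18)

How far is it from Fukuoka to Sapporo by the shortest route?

18

A few of the Fukuoka→Sapporo routes:
Fukuoka-Osaka-Nagoya-Sapporo: 21 + 6 + 20 = 47
Fukuoka-Kyoto-Sapporo: 8 + 10 = 18
Fukuoka-Sapporo: 18
Fukuoka-Nagoya-Sapporo: 11 + 20 = 31
Shortest: 18 mi.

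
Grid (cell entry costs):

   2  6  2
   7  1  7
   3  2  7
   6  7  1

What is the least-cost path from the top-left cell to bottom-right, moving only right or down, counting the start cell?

19

Path r0c0 r0c1 r1c1 r2c1 r2c2 r3c2: 2 + 6 + 1 + 2 + 7 + 1 = 19.
(Top row then right column would cost 25.)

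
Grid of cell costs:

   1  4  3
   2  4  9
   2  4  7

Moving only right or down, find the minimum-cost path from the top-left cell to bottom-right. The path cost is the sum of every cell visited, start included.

Path [0,0] → [1,0] → [2,0] → [2,1] → [2,2]: 1 + 2 + 2 + 4 + 7 = 16.
For comparison, the top-then-right route costs 24.

16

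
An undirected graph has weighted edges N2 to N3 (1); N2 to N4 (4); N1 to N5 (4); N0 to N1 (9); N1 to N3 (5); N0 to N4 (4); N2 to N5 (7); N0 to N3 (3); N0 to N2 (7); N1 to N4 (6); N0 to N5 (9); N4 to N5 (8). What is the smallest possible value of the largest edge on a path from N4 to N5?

Some routes from N4 to N5:
N4 → N1 → N3 → N2 → N5: max(6, 5, 1, 7) = 7
N4 → N2 → N3 → N1 → N5: max(4, 1, 5, 4) = 5
N4 → N0 → N3 → N1 → N5: max(4, 3, 5, 4) = 5
N4 → N1 → N5: max(6, 4) = 6
Smallest bottleneck: 5.

5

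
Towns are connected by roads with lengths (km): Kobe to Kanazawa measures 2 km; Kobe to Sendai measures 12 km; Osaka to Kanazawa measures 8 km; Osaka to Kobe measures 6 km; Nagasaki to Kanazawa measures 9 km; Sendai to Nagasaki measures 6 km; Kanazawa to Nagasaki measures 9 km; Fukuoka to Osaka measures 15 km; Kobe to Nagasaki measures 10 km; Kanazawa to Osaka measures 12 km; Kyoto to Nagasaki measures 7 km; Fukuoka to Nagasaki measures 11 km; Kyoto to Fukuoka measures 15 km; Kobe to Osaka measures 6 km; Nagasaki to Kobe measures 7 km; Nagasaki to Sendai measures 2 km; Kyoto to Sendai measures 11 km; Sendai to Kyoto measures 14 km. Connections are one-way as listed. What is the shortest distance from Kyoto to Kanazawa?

16

Comparing a few candidate routes:
Kyoto-Sendai-Nagasaki-Kanazawa: 11 + 6 + 9 = 26
Kyoto-Sendai-Nagasaki-Kobe-Kanazawa: 11 + 6 + 7 + 2 = 26
Kyoto-Nagasaki-Kanazawa: 7 + 9 = 16
Kyoto-Nagasaki-Kobe-Osaka-Kanazawa: 7 + 7 + 6 + 8 = 28
Kyoto-Fukuoka-Nagasaki-Kanazawa: 15 + 11 + 9 = 35
Kyoto-Nagasaki-Kobe-Kanazawa: 7 + 7 + 2 = 16
Best route has total 16 km.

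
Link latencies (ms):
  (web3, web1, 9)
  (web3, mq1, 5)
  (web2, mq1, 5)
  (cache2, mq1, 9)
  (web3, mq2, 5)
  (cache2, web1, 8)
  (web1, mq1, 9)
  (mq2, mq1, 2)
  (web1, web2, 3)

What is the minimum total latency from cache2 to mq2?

Comparing a few candidate routes:
cache2→mq1→mq2: 9 + 2 = 11
cache2→web1→mq1→mq2: 8 + 9 + 2 = 19
cache2→web1→web2→mq1→mq2: 8 + 3 + 5 + 2 = 18
Best route has total 11 ms.

11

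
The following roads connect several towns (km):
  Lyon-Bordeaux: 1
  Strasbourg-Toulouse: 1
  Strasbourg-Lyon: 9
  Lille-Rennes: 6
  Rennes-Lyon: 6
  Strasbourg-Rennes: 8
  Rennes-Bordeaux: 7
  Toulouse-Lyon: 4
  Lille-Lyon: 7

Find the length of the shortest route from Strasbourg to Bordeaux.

Comparing a few candidate routes:
Strasbourg → Toulouse → Lyon → Bordeaux: 1 + 4 + 1 = 6
Strasbourg → Toulouse → Lyon → Rennes → Bordeaux: 1 + 4 + 6 + 7 = 18
Strasbourg → Rennes → Lyon → Bordeaux: 8 + 6 + 1 = 15
Strasbourg → Rennes → Lille → Lyon → Bordeaux: 8 + 6 + 7 + 1 = 22
Strasbourg → Rennes → Bordeaux: 8 + 7 = 15
Strasbourg → Lyon → Bordeaux: 9 + 1 = 10
Best route has total 6 km.

6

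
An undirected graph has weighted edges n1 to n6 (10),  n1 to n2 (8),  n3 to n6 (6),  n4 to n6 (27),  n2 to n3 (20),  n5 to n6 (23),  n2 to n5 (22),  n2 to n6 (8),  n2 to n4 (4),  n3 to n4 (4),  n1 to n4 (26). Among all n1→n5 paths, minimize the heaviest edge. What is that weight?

22

A few of the n1→n5 routes:
n1→n6→n2→n5: max(10, 8, 22) = 22
n1→n2→n5: max(8, 22) = 22
n1→n6→n3→n4→n2→n5: max(10, 6, 4, 4, 22) = 22
Smallest bottleneck: 22.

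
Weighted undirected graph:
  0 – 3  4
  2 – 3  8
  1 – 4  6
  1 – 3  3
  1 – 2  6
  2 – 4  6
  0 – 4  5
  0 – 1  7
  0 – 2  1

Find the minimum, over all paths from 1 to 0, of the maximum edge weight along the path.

4

Checking several routes:
1 - 4 - 0: max(6, 5) = 6
1 - 2 - 4 - 0: max(6, 6, 5) = 6
1 - 3 - 0: max(3, 4) = 4
1 - 2 - 0: max(6, 1) = 6
Smallest bottleneck: 4.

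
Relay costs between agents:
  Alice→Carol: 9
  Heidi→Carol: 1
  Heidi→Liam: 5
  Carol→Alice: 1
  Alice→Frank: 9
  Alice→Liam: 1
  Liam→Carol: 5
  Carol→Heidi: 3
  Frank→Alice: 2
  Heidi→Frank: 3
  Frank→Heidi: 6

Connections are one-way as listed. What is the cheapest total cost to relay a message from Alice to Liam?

Paths from Alice to Liam:
Alice→Carol→Heidi→Liam: 9 + 3 + 5 = 17
Alice→Frank→Heidi→Liam: 9 + 6 + 5 = 20
Alice→Liam: 1
Shortest: 1.

1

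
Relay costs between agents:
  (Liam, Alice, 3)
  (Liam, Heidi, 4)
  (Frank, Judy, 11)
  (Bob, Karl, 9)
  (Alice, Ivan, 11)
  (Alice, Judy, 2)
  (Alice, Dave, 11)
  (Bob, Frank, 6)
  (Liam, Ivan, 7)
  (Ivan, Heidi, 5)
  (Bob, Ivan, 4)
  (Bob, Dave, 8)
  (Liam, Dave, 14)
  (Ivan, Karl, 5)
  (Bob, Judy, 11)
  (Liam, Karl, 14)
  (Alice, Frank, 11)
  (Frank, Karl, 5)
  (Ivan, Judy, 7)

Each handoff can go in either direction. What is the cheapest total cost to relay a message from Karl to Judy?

12

Some routes from Karl to Judy:
Karl-Ivan-Heidi-Liam-Alice-Judy: 5 + 5 + 4 + 3 + 2 = 19
Karl-Ivan-Judy: 5 + 7 = 12
Karl-Ivan-Alice-Judy: 5 + 11 + 2 = 18
Karl-Frank-Alice-Judy: 5 + 11 + 2 = 18
Karl-Frank-Judy: 5 + 11 = 16
Karl-Ivan-Liam-Alice-Judy: 5 + 7 + 3 + 2 = 17
Best route has total 12.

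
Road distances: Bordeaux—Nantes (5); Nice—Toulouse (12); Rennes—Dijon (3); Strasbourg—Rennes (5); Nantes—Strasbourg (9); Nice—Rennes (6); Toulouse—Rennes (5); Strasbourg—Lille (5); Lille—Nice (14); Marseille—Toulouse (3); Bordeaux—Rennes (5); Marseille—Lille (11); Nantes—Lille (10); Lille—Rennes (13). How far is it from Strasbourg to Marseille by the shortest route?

Some routes from Strasbourg to Marseille:
Strasbourg-Rennes-Nice-Toulouse-Marseille: 5 + 6 + 12 + 3 = 26
Strasbourg-Lille-Marseille: 5 + 11 = 16
Strasbourg-Rennes-Toulouse-Marseille: 5 + 5 + 3 = 13
Strasbourg-Lille-Rennes-Toulouse-Marseille: 5 + 13 + 5 + 3 = 26
Best route has total 13.

13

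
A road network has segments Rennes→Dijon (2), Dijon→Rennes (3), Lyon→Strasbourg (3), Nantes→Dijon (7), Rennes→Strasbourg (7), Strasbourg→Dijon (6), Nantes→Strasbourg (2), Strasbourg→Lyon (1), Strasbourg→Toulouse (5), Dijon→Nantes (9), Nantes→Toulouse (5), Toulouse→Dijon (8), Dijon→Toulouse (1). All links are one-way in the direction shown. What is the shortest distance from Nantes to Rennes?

10

Candidate routes:
Nantes - Toulouse - Dijon - Rennes: 5 + 8 + 3 = 16
Nantes - Strasbourg - Toulouse - Dijon - Rennes: 2 + 5 + 8 + 3 = 18
Nantes - Strasbourg - Dijon - Rennes: 2 + 6 + 3 = 11
Nantes - Dijon - Rennes: 7 + 3 = 10
Best route has total 10 mi.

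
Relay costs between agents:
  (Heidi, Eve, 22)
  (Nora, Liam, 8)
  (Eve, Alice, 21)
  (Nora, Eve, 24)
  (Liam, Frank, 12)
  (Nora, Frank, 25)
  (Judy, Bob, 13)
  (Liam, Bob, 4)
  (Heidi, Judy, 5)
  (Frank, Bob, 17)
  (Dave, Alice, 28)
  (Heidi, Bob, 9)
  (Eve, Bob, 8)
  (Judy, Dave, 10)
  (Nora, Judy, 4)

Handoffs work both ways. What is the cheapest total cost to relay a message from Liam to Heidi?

13

Comparing a few candidate routes:
Liam-Bob-Heidi: 4 + 9 = 13
Liam-Nora-Judy-Bob-Heidi: 8 + 4 + 13 + 9 = 34
Liam-Bob-Judy-Heidi: 4 + 13 + 5 = 22
Liam-Nora-Judy-Heidi: 8 + 4 + 5 = 17
Liam-Frank-Bob-Heidi: 12 + 17 + 9 = 38
Liam-Bob-Eve-Heidi: 4 + 8 + 22 = 34
Best route has total 13.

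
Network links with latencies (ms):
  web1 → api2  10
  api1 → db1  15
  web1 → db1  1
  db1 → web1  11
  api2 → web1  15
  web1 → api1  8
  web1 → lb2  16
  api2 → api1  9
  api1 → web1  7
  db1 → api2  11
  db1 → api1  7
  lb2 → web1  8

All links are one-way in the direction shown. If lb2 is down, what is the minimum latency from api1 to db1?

Routes from api1 to db1 avoiding lb2:
api1 - web1 - db1: 7 + 1 = 8
api1 - db1: 15
Best route has total 8 ms.

8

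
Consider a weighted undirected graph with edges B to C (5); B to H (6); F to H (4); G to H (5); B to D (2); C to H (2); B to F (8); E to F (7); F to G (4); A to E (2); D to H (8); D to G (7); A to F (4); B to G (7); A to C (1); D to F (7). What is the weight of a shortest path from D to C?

Comparing a few candidate routes:
D -> B -> H -> C: 2 + 6 + 2 = 10
D -> B -> C: 2 + 5 = 7
D -> H -> C: 8 + 2 = 10
The minimum is 7.

7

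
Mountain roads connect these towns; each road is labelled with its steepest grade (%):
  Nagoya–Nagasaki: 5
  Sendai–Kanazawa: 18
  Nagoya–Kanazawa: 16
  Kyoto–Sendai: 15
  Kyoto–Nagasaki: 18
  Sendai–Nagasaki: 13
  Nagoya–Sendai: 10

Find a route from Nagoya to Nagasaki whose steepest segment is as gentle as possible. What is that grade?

Candidate routes:
Nagoya-Sendai-Kyoto-Nagasaki: max(10, 15, 18) = 18
Nagoya-Sendai-Nagasaki: max(10, 13) = 13
Nagoya-Kanazawa-Sendai-Kyoto-Nagasaki: max(16, 18, 15, 18) = 18
Nagoya-Kanazawa-Sendai-Nagasaki: max(16, 18, 13) = 18
Nagoya-Nagasaki: max(5) = 5
Smallest bottleneck: 5%.

5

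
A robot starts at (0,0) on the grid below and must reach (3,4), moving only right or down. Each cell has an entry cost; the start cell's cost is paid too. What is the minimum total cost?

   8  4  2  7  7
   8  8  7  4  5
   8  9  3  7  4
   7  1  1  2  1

28

One optimal route is [0,0] → [0,1] → [0,2] → [1,2] → [2,2] → [3,2] → [3,3] → [3,4].
Its cost is 8 + 4 + 2 + 7 + 3 + 1 + 2 + 1 = 28.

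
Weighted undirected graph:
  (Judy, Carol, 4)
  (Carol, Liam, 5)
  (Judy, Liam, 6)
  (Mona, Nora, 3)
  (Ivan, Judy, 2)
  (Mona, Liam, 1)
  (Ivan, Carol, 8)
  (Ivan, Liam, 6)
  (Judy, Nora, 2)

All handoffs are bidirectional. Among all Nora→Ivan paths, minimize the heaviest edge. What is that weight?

2

A few of the Nora→Ivan routes:
Nora→Judy→Ivan: max(2, 2) = 2
Nora→Mona→Liam→Judy→Ivan: max(3, 1, 6, 2) = 6
Nora→Mona→Liam→Carol→Judy→Ivan: max(3, 1, 5, 4, 2) = 5
Nora→Mona→Liam→Ivan: max(3, 1, 6) = 6
Best route has worst link 2.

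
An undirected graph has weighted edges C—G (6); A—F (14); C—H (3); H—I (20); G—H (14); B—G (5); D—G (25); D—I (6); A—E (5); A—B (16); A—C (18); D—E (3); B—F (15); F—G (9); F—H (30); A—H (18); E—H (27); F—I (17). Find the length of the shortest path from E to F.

19

Checking several routes:
E → A → F: 5 + 14 = 19
E → D → I → F: 3 + 6 + 17 = 26
E → A → B → G → F: 5 + 16 + 5 + 9 = 35
The minimum is 19.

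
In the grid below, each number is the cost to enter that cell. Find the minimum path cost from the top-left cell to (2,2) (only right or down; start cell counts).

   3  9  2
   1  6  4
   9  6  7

21

Take [0,0] → [1,0] → [1,1] → [1,2] → [2,2] for a total of 3 + 1 + 6 + 4 + 7 = 21.
(Top row then right column would cost 25.)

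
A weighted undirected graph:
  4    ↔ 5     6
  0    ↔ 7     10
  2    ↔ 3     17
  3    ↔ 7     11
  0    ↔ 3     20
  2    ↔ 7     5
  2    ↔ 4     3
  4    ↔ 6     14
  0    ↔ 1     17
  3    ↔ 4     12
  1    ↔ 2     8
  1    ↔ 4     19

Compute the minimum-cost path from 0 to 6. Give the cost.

32

A few of the 0→6 routes:
0-1-2-4-6: 17 + 8 + 3 + 14 = 42
0-1-4-6: 17 + 19 + 14 = 50
0-3-4-6: 20 + 12 + 14 = 46
0-7-3-4-6: 10 + 11 + 12 + 14 = 47
0-7-2-4-6: 10 + 5 + 3 + 14 = 32
Shortest: 32.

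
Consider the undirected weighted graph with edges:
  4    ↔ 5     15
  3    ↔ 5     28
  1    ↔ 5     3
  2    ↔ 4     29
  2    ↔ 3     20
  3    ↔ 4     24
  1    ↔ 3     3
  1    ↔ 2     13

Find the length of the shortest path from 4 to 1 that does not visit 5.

27

Paths from 4 to 1 avoiding 5:
4→2→1: 29 + 13 = 42
4→3→2→1: 24 + 20 + 13 = 57
4→3→1: 24 + 3 = 27
4→2→3→1: 29 + 20 + 3 = 52
Shortest: 27.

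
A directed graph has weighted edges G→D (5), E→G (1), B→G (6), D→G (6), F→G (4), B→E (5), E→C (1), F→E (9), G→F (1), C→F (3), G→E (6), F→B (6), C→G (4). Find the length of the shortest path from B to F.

Some routes from B to F:
B → G → F: 6 + 1 = 7
B → E → G → F: 5 + 1 + 1 = 7
B → E → C → F: 5 + 1 + 3 = 9
B → E → C → G → F: 5 + 1 + 4 + 1 = 11
The minimum is 7.

7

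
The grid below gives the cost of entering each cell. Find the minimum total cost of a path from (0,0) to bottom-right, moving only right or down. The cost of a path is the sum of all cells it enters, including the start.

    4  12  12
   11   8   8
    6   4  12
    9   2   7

Path r0c0 → r1c0 → r2c0 → r2c1 → r3c1 → r3c2: 4 + 11 + 6 + 4 + 2 + 7 = 34.

34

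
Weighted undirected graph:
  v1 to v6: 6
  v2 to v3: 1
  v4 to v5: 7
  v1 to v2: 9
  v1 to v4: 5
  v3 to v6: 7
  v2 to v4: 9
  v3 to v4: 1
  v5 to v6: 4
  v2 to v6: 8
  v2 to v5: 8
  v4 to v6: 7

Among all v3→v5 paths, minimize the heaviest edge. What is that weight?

Checking several routes:
v3-v4-v6-v5: max(1, 7, 4) = 7
v3-v6-v4-v5: max(7, 7, 7) = 7
v3-v6-v1-v4-v5: max(7, 6, 5, 7) = 7
v3-v4-v1-v6-v5: max(1, 5, 6, 4) = 6
v3-v6-v5: max(7, 4) = 7
Smallest bottleneck: 6.

6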